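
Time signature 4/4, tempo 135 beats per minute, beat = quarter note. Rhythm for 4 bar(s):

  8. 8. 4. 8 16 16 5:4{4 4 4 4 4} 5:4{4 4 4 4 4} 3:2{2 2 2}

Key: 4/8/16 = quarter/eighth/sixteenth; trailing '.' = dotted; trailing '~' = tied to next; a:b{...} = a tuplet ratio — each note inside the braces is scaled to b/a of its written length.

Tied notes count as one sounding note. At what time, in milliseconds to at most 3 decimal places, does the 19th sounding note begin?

note 19 onset = 44/3b = 6518.519ms

1. 0.0ms @ 0 + 333.333ms (3/4)
2. 333.333ms @ 3/4 + 333.333ms (3/4)
3. 666.667ms @ 3/2 + 666.667ms (3/2)
4. 1333.333ms @ 3 + 222.222ms (1/2)
5. 1555.556ms @ 7/2 + 111.111ms (1/4)
6. 1666.667ms @ 15/4 + 111.111ms (1/4)
7. 1777.778ms @ 4 + 355.556ms (4/5)
8. 2133.333ms @ 24/5 + 355.556ms (4/5)
9. 2488.889ms @ 28/5 + 355.556ms (4/5)
10. 2844.444ms @ 32/5 + 355.556ms (4/5)
11. 3200.0ms @ 36/5 + 355.556ms (4/5)
12. 3555.556ms @ 8 + 355.556ms (4/5)
13. 3911.111ms @ 44/5 + 355.556ms (4/5)
14. 4266.667ms @ 48/5 + 355.556ms (4/5)
15. 4622.222ms @ 52/5 + 355.556ms (4/5)
16. 4977.778ms @ 56/5 + 355.556ms (4/5)
17. 5333.333ms @ 12 + 592.593ms (4/3)
18. 5925.926ms @ 40/3 + 592.593ms (4/3)
19. 6518.519ms @ 44/3 + 592.593ms (4/3)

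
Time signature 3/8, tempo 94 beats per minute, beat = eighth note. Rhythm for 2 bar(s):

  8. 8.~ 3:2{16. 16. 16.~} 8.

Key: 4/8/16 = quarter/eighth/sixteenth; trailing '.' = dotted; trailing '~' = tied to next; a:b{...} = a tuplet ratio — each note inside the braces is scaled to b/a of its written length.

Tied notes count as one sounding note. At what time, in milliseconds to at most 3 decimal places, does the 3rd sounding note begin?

note 3 onset = 7/2b = 2234.043ms

1. 0.0ms @ 0 + 957.447ms (3/2)
2. 957.447ms @ 3/2 + 1276.596ms (2)
3. 2234.043ms @ 7/2 + 319.149ms (1/2)
4. 2553.191ms @ 4 + 1276.596ms (2)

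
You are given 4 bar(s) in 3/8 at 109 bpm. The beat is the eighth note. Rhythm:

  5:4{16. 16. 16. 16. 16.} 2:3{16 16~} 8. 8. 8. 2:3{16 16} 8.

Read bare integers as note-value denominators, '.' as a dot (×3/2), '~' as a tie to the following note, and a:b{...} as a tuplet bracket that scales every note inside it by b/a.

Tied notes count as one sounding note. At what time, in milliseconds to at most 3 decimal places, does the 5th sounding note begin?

note 5 onset = 12/5b = 1321.101ms

1. 0.0ms @ 0 + 330.275ms (3/5)
2. 330.275ms @ 3/5 + 330.275ms (3/5)
3. 660.55ms @ 6/5 + 330.275ms (3/5)
4. 990.826ms @ 9/5 + 330.275ms (3/5)
5. 1321.101ms @ 12/5 + 330.275ms (3/5)
6. 1651.376ms @ 3 + 412.844ms (3/4)
7. 2064.22ms @ 15/4 + 1238.532ms (9/4)
8. 3302.752ms @ 6 + 825.688ms (3/2)
9. 4128.44ms @ 15/2 + 825.688ms (3/2)
10. 4954.128ms @ 9 + 412.844ms (3/4)
11. 5366.972ms @ 39/4 + 412.844ms (3/4)
12. 5779.817ms @ 21/2 + 825.688ms (3/2)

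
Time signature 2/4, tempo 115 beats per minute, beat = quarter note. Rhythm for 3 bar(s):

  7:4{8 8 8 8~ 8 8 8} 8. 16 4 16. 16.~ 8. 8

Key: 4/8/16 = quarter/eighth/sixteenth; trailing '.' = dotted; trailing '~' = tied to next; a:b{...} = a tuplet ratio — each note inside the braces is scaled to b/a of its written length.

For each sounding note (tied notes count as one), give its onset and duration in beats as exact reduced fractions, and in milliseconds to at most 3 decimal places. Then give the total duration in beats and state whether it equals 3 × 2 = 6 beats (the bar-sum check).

1) 0.0ms=0b +149.068ms=2/7b
2) 149.068ms=2/7b +149.068ms=2/7b
3) 298.137ms=4/7b +149.068ms=2/7b
4) 447.205ms=6/7b +298.137ms=4/7b
5) 745.342ms=10/7b +149.068ms=2/7b
6) 894.41ms=12/7b +149.068ms=2/7b
7) 1043.478ms=2b +391.304ms=3/4b
8) 1434.783ms=11/4b +130.435ms=1/4b
9) 1565.217ms=3b +521.739ms=1b
10) 2086.957ms=4b +195.652ms=3/8b
11) 2282.609ms=35/8b +586.957ms=9/8b
12) 2869.565ms=11/2b +260.87ms=1/2b
Σ=6b of 6 (115bpm 2/4) — PASS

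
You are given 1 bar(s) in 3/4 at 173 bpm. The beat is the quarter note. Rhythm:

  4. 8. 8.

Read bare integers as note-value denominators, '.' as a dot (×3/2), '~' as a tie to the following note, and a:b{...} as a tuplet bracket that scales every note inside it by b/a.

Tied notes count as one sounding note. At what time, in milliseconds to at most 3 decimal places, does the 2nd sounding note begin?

1. 0.0ms @ 0 + 520.231ms (3/2)
2. 520.231ms @ 3/2 + 260.116ms (3/4)
3. 780.347ms @ 9/4 + 260.116ms (3/4)

note 2 onset = 3/2b = 520.231ms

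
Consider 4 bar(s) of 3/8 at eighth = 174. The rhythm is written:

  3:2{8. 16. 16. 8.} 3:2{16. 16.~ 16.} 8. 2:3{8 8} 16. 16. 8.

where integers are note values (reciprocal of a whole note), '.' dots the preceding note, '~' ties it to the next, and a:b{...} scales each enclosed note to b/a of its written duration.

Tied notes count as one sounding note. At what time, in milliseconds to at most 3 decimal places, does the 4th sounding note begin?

note 4 onset = 2b = 689.655ms

1. 0.0ms @ 0 + 344.828ms (1)
2. 344.828ms @ 1 + 172.414ms (1/2)
3. 517.241ms @ 3/2 + 172.414ms (1/2)
4. 689.655ms @ 2 + 344.828ms (1)
5. 1034.483ms @ 3 + 172.414ms (1/2)
6. 1206.897ms @ 7/2 + 344.828ms (1)
7. 1551.724ms @ 9/2 + 517.241ms (3/2)
8. 2068.966ms @ 6 + 517.241ms (3/2)
9. 2586.207ms @ 15/2 + 517.241ms (3/2)
10. 3103.448ms @ 9 + 258.621ms (3/4)
11. 3362.069ms @ 39/4 + 258.621ms (3/4)
12. 3620.69ms @ 21/2 + 517.241ms (3/2)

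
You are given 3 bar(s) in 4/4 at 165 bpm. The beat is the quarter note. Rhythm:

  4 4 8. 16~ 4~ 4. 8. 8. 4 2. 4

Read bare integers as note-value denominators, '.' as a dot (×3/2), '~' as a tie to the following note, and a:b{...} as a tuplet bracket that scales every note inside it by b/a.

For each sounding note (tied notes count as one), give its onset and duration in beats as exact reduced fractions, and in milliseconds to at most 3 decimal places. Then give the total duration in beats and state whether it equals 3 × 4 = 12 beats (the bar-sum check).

1) 0.0ms=0b +363.636ms=1b
2) 363.636ms=1b +363.636ms=1b
3) 727.273ms=2b +272.727ms=3/4b
4) 1000.0ms=11/4b +1000.0ms=11/4b
5) 2000.0ms=11/2b +272.727ms=3/4b
6) 2272.727ms=25/4b +272.727ms=3/4b
7) 2545.455ms=7b +363.636ms=1b
8) 2909.091ms=8b +1090.909ms=3b
9) 4000.0ms=11b +363.636ms=1b
Σ=12b of 12 (165bpm 4/4) — PASS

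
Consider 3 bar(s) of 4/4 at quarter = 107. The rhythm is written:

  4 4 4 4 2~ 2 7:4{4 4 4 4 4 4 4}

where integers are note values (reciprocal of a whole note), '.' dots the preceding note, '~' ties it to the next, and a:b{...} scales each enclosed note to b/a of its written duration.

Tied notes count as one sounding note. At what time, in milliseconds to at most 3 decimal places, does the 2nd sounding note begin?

note 2 onset = 1b = 560.748ms

1. 0.0ms @ 0 + 560.748ms (1)
2. 560.748ms @ 1 + 560.748ms (1)
3. 1121.495ms @ 2 + 560.748ms (1)
4. 1682.243ms @ 3 + 560.748ms (1)
5. 2242.991ms @ 4 + 2242.991ms (4)
6. 4485.981ms @ 8 + 320.427ms (4/7)
7. 4806.409ms @ 60/7 + 320.427ms (4/7)
8. 5126.836ms @ 64/7 + 320.427ms (4/7)
9. 5447.263ms @ 68/7 + 320.427ms (4/7)
10. 5767.69ms @ 72/7 + 320.427ms (4/7)
11. 6088.117ms @ 76/7 + 320.427ms (4/7)
12. 6408.545ms @ 80/7 + 320.427ms (4/7)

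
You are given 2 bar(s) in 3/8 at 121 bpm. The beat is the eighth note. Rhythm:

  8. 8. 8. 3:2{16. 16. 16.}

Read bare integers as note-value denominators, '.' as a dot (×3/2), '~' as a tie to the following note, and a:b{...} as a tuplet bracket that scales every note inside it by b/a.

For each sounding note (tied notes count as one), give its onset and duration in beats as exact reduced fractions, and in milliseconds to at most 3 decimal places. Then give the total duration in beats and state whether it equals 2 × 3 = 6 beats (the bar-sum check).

1) 0.0ms=0b +743.802ms=3/2b
2) 743.802ms=3/2b +743.802ms=3/2b
3) 1487.603ms=3b +743.802ms=3/2b
4) 2231.405ms=9/2b +247.934ms=1/2b
5) 2479.339ms=5b +247.934ms=1/2b
6) 2727.273ms=11/2b +247.934ms=1/2b
Σ=6b of 6 (121bpm 3/8) — PASS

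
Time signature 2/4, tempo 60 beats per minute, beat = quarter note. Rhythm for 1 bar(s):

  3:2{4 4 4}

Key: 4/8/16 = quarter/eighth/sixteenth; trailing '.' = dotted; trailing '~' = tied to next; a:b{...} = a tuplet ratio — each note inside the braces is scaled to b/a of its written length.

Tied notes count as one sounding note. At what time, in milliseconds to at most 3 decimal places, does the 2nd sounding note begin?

note 2 onset = 2/3b = 666.667ms

1. 0.0ms @ 0 + 666.667ms (2/3)
2. 666.667ms @ 2/3 + 666.667ms (2/3)
3. 1333.333ms @ 4/3 + 666.667ms (2/3)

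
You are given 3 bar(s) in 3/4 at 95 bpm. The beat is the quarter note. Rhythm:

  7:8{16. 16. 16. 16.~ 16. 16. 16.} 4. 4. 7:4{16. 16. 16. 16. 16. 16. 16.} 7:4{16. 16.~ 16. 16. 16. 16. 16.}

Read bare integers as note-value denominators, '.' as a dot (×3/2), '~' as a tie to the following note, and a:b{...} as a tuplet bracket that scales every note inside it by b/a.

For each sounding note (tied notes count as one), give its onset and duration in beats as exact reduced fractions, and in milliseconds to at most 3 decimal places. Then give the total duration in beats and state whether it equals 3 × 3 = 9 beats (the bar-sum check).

1) 0.0ms=0b +270.677ms=3/7b
2) 270.677ms=3/7b +270.677ms=3/7b
3) 541.353ms=6/7b +270.677ms=3/7b
4) 812.03ms=9/7b +541.353ms=6/7b
5) 1353.383ms=15/7b +270.677ms=3/7b
6) 1624.06ms=18/7b +270.677ms=3/7b
7) 1894.737ms=3b +947.368ms=3/2b
8) 2842.105ms=9/2b +947.368ms=3/2b
9) 3789.474ms=6b +135.338ms=3/14b
10) 3924.812ms=87/14b +135.338ms=3/14b
11) 4060.15ms=45/7b +135.338ms=3/14b
12) 4195.489ms=93/14b +135.338ms=3/14b
13) 4330.827ms=48/7b +135.338ms=3/14b
14) 4466.165ms=99/14b +135.338ms=3/14b
15) 4601.504ms=51/7b +135.338ms=3/14b
16) 4736.842ms=15/2b +135.338ms=3/14b
17) 4872.18ms=54/7b +270.677ms=3/7b
18) 5142.857ms=57/7b +135.338ms=3/14b
19) 5278.195ms=117/14b +135.338ms=3/14b
20) 5413.534ms=60/7b +135.338ms=3/14b
21) 5548.872ms=123/14b +135.338ms=3/14b
Σ=9b of 9 (95bpm 3/4) — PASS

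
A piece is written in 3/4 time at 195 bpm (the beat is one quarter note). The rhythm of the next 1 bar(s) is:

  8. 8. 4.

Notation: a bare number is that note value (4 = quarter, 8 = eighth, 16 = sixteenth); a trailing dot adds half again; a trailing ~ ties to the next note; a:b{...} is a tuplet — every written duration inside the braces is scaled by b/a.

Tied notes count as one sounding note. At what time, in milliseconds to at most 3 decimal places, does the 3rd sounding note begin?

1. 0.0ms @ 0 + 230.769ms (3/4)
2. 230.769ms @ 3/4 + 230.769ms (3/4)
3. 461.538ms @ 3/2 + 461.538ms (3/2)

note 3 onset = 3/2b = 461.538ms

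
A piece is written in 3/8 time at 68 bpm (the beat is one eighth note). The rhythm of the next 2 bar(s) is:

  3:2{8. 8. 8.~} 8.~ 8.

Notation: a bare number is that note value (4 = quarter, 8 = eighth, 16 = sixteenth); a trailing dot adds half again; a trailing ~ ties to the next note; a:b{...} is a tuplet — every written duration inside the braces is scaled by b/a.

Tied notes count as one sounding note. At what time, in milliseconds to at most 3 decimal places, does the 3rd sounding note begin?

note 3 onset = 2b = 1764.706ms

1. 0.0ms @ 0 + 882.353ms (1)
2. 882.353ms @ 1 + 882.353ms (1)
3. 1764.706ms @ 2 + 3529.412ms (4)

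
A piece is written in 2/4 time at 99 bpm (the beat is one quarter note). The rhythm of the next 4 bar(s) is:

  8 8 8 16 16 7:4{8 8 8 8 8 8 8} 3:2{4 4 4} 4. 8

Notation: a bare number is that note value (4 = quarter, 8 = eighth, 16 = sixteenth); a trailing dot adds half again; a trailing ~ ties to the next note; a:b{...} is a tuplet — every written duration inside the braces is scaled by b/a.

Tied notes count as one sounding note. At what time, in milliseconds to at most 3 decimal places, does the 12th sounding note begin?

1. 0.0ms @ 0 + 303.03ms (1/2)
2. 303.03ms @ 1/2 + 303.03ms (1/2)
3. 606.061ms @ 1 + 303.03ms (1/2)
4. 909.091ms @ 3/2 + 151.515ms (1/4)
5. 1060.606ms @ 7/4 + 151.515ms (1/4)
6. 1212.121ms @ 2 + 173.16ms (2/7)
7. 1385.281ms @ 16/7 + 173.16ms (2/7)
8. 1558.442ms @ 18/7 + 173.16ms (2/7)
9. 1731.602ms @ 20/7 + 173.16ms (2/7)
10. 1904.762ms @ 22/7 + 173.16ms (2/7)
11. 2077.922ms @ 24/7 + 173.16ms (2/7)
12. 2251.082ms @ 26/7 + 173.16ms (2/7)
13. 2424.242ms @ 4 + 404.04ms (2/3)
14. 2828.283ms @ 14/3 + 404.04ms (2/3)
15. 3232.323ms @ 16/3 + 404.04ms (2/3)
16. 3636.364ms @ 6 + 909.091ms (3/2)
17. 4545.455ms @ 15/2 + 303.03ms (1/2)

note 12 onset = 26/7b = 2251.082ms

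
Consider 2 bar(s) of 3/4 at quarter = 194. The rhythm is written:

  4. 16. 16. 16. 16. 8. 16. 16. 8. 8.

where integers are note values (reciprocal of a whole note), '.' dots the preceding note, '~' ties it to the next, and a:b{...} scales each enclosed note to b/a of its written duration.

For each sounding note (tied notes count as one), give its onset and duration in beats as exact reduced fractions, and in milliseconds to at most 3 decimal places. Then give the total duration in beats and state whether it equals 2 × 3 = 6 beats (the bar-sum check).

1) 0.0ms=0b +463.918ms=3/2b
2) 463.918ms=3/2b +115.979ms=3/8b
3) 579.897ms=15/8b +115.979ms=3/8b
4) 695.876ms=9/4b +115.979ms=3/8b
5) 811.856ms=21/8b +115.979ms=3/8b
6) 927.835ms=3b +231.959ms=3/4b
7) 1159.794ms=15/4b +115.979ms=3/8b
8) 1275.773ms=33/8b +115.979ms=3/8b
9) 1391.753ms=9/2b +231.959ms=3/4b
10) 1623.711ms=21/4b +231.959ms=3/4b
Σ=6b of 6 (194bpm 3/4) — PASS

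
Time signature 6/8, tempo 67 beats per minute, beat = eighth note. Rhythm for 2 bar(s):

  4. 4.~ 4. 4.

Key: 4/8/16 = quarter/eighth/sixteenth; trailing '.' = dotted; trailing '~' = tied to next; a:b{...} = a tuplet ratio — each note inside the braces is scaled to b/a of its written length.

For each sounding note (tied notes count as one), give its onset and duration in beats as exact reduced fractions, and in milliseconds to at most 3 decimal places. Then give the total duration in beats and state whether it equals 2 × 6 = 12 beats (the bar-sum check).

1) 0.0ms=0b +2686.567ms=3b
2) 2686.567ms=3b +5373.134ms=6b
3) 8059.701ms=9b +2686.567ms=3b
Σ=12b of 12 (67bpm 6/8) — PASS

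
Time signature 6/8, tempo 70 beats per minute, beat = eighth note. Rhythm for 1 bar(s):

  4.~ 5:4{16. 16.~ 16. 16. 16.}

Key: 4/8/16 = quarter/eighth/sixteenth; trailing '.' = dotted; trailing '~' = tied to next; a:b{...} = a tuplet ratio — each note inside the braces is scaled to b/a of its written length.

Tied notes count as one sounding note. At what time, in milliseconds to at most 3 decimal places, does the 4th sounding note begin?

1. 0.0ms @ 0 + 3085.714ms (18/5)
2. 3085.714ms @ 18/5 + 1028.571ms (6/5)
3. 4114.286ms @ 24/5 + 514.286ms (3/5)
4. 4628.571ms @ 27/5 + 514.286ms (3/5)

note 4 onset = 27/5b = 4628.571ms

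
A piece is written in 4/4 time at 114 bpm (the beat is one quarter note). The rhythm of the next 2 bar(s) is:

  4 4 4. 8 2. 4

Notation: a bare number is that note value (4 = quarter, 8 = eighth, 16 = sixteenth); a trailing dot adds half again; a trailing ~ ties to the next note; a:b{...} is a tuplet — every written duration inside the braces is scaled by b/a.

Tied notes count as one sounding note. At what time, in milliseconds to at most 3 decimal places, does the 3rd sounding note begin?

note 3 onset = 2b = 1052.632ms

1. 0.0ms @ 0 + 526.316ms (1)
2. 526.316ms @ 1 + 526.316ms (1)
3. 1052.632ms @ 2 + 789.474ms (3/2)
4. 1842.105ms @ 7/2 + 263.158ms (1/2)
5. 2105.263ms @ 4 + 1578.947ms (3)
6. 3684.211ms @ 7 + 526.316ms (1)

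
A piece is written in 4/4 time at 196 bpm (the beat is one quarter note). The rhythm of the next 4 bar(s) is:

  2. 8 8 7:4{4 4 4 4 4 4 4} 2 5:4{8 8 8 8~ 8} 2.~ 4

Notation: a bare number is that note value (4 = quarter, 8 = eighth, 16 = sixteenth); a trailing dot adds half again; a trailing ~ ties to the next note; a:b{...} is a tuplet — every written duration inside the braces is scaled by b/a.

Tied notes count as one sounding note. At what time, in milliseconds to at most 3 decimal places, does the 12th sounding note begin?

1. 0.0ms @ 0 + 918.367ms (3)
2. 918.367ms @ 3 + 153.061ms (1/2)
3. 1071.429ms @ 7/2 + 153.061ms (1/2)
4. 1224.49ms @ 4 + 174.927ms (4/7)
5. 1399.417ms @ 32/7 + 174.927ms (4/7)
6. 1574.344ms @ 36/7 + 174.927ms (4/7)
7. 1749.271ms @ 40/7 + 174.927ms (4/7)
8. 1924.198ms @ 44/7 + 174.927ms (4/7)
9. 2099.125ms @ 48/7 + 174.927ms (4/7)
10. 2274.052ms @ 52/7 + 174.927ms (4/7)
11. 2448.98ms @ 8 + 612.245ms (2)
12. 3061.224ms @ 10 + 122.449ms (2/5)
13. 3183.673ms @ 52/5 + 122.449ms (2/5)
14. 3306.122ms @ 54/5 + 122.449ms (2/5)
15. 3428.571ms @ 56/5 + 244.898ms (4/5)
16. 3673.469ms @ 12 + 1224.49ms (4)

note 12 onset = 10b = 3061.224ms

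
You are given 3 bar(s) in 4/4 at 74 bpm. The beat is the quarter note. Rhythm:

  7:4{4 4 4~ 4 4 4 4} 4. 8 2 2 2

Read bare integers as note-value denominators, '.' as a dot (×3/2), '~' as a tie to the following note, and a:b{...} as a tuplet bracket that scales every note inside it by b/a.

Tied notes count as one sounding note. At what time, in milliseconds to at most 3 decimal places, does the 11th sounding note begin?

note 11 onset = 10b = 8108.108ms

1. 0.0ms @ 0 + 463.32ms (4/7)
2. 463.32ms @ 4/7 + 463.32ms (4/7)
3. 926.641ms @ 8/7 + 926.641ms (8/7)
4. 1853.282ms @ 16/7 + 463.32ms (4/7)
5. 2316.602ms @ 20/7 + 463.32ms (4/7)
6. 2779.923ms @ 24/7 + 463.32ms (4/7)
7. 3243.243ms @ 4 + 1216.216ms (3/2)
8. 4459.459ms @ 11/2 + 405.405ms (1/2)
9. 4864.865ms @ 6 + 1621.622ms (2)
10. 6486.486ms @ 8 + 1621.622ms (2)
11. 8108.108ms @ 10 + 1621.622ms (2)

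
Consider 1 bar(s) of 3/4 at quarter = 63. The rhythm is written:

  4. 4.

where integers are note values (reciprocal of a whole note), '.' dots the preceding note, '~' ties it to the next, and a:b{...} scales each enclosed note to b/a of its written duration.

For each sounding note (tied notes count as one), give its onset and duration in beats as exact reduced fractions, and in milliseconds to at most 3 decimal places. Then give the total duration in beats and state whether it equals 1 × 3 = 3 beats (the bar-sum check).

1) 0.0ms=0b +1428.571ms=3/2b
2) 1428.571ms=3/2b +1428.571ms=3/2b
Σ=3b of 3 (63bpm 3/4) — PASS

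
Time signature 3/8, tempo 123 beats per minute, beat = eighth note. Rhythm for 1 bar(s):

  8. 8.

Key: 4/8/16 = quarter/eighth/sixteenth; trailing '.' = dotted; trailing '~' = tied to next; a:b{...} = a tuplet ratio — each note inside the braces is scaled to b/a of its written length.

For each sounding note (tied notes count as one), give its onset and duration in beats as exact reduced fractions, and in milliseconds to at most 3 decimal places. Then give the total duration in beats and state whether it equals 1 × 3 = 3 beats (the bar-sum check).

1) 0.0ms=0b +731.707ms=3/2b
2) 731.707ms=3/2b +731.707ms=3/2b
Σ=3b of 3 (123bpm 3/8) — PASS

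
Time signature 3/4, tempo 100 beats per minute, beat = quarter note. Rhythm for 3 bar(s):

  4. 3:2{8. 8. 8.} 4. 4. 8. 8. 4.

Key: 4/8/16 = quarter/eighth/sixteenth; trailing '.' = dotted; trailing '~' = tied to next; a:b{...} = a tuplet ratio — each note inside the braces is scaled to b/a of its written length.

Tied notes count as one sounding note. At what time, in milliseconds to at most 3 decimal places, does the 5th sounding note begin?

1. 0.0ms @ 0 + 900.0ms (3/2)
2. 900.0ms @ 3/2 + 300.0ms (1/2)
3. 1200.0ms @ 2 + 300.0ms (1/2)
4. 1500.0ms @ 5/2 + 300.0ms (1/2)
5. 1800.0ms @ 3 + 900.0ms (3/2)
6. 2700.0ms @ 9/2 + 900.0ms (3/2)
7. 3600.0ms @ 6 + 450.0ms (3/4)
8. 4050.0ms @ 27/4 + 450.0ms (3/4)
9. 4500.0ms @ 15/2 + 900.0ms (3/2)

note 5 onset = 3b = 1800.0ms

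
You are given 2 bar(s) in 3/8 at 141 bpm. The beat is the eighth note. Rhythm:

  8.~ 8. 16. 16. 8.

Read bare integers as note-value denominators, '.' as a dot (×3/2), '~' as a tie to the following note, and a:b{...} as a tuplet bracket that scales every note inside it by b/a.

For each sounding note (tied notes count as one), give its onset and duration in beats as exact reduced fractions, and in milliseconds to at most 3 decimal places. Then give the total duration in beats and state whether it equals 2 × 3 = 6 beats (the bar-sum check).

1) 0.0ms=0b +1276.596ms=3b
2) 1276.596ms=3b +319.149ms=3/4b
3) 1595.745ms=15/4b +319.149ms=3/4b
4) 1914.894ms=9/2b +638.298ms=3/2b
Σ=6b of 6 (141bpm 3/8) — PASS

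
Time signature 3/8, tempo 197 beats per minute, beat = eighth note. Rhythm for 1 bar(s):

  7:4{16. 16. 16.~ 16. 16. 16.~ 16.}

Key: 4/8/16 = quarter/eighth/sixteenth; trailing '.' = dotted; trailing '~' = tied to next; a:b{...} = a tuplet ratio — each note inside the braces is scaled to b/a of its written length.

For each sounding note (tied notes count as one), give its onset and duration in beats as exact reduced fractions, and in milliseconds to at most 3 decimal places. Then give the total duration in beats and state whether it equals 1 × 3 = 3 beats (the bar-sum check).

1) 0.0ms=0b +130.529ms=3/7b
2) 130.529ms=3/7b +130.529ms=3/7b
3) 261.059ms=6/7b +261.059ms=6/7b
4) 522.117ms=12/7b +130.529ms=3/7b
5) 652.647ms=15/7b +261.059ms=6/7b
Σ=3b of 3 (197bpm 3/8) — PASS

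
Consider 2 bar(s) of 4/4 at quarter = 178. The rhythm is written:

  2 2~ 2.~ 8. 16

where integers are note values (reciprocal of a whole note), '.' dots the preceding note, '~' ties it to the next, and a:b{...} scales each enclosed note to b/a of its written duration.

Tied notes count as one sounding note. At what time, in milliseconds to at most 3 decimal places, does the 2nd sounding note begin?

1. 0.0ms @ 0 + 674.157ms (2)
2. 674.157ms @ 2 + 1938.202ms (23/4)
3. 2612.36ms @ 31/4 + 84.27ms (1/4)

note 2 onset = 2b = 674.157ms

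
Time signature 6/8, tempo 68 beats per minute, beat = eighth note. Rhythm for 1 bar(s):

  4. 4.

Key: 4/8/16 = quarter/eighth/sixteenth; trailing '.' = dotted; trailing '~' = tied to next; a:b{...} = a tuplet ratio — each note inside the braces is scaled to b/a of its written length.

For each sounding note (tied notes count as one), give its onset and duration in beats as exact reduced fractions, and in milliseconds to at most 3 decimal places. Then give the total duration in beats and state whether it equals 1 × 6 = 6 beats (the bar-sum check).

1) 0.0ms=0b +2647.059ms=3b
2) 2647.059ms=3b +2647.059ms=3b
Σ=6b of 6 (68bpm 6/8) — PASS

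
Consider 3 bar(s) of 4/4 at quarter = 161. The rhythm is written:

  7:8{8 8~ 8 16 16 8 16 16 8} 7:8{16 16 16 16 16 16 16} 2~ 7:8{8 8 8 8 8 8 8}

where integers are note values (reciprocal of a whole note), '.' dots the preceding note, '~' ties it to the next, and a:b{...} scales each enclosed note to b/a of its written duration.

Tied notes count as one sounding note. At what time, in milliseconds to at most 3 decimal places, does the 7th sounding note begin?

note 7 onset = 22/7b = 1171.251ms

1. 0.0ms @ 0 + 212.955ms (4/7)
2. 212.955ms @ 4/7 + 425.909ms (8/7)
3. 638.864ms @ 12/7 + 106.477ms (2/7)
4. 745.342ms @ 2 + 106.477ms (2/7)
5. 851.819ms @ 16/7 + 212.955ms (4/7)
6. 1064.774ms @ 20/7 + 106.477ms (2/7)
7. 1171.251ms @ 22/7 + 106.477ms (2/7)
8. 1277.728ms @ 24/7 + 212.955ms (4/7)
9. 1490.683ms @ 4 + 106.477ms (2/7)
10. 1597.161ms @ 30/7 + 106.477ms (2/7)
11. 1703.638ms @ 32/7 + 106.477ms (2/7)
12. 1810.115ms @ 34/7 + 106.477ms (2/7)
13. 1916.593ms @ 36/7 + 106.477ms (2/7)
14. 2023.07ms @ 38/7 + 106.477ms (2/7)
15. 2129.547ms @ 40/7 + 106.477ms (2/7)
16. 2236.025ms @ 6 + 958.296ms (18/7)
17. 3194.321ms @ 60/7 + 212.955ms (4/7)
18. 3407.276ms @ 64/7 + 212.955ms (4/7)
19. 3620.231ms @ 68/7 + 212.955ms (4/7)
20. 3833.185ms @ 72/7 + 212.955ms (4/7)
21. 4046.14ms @ 76/7 + 212.955ms (4/7)
22. 4259.095ms @ 80/7 + 212.955ms (4/7)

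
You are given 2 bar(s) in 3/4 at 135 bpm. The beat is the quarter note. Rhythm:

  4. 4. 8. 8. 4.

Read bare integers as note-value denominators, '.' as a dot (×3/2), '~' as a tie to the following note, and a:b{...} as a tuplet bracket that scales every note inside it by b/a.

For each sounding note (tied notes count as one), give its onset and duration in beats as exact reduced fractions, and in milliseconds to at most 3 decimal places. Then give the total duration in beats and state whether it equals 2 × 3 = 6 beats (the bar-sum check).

1) 0.0ms=0b +666.667ms=3/2b
2) 666.667ms=3/2b +666.667ms=3/2b
3) 1333.333ms=3b +333.333ms=3/4b
4) 1666.667ms=15/4b +333.333ms=3/4b
5) 2000.0ms=9/2b +666.667ms=3/2b
Σ=6b of 6 (135bpm 3/4) — PASS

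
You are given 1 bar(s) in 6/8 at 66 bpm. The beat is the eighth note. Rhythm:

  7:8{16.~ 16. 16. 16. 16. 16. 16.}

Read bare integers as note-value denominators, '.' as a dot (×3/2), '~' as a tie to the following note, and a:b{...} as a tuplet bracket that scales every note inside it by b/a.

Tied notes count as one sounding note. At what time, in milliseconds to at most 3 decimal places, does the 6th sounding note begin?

1. 0.0ms @ 0 + 1558.442ms (12/7)
2. 1558.442ms @ 12/7 + 779.221ms (6/7)
3. 2337.662ms @ 18/7 + 779.221ms (6/7)
4. 3116.883ms @ 24/7 + 779.221ms (6/7)
5. 3896.104ms @ 30/7 + 779.221ms (6/7)
6. 4675.325ms @ 36/7 + 779.221ms (6/7)

note 6 onset = 36/7b = 4675.325ms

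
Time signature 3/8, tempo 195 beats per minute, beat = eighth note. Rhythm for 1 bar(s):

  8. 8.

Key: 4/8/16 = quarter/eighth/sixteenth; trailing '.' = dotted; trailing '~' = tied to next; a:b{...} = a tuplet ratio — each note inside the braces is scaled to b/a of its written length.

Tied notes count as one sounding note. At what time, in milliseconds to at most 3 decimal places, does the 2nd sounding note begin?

1. 0.0ms @ 0 + 461.538ms (3/2)
2. 461.538ms @ 3/2 + 461.538ms (3/2)

note 2 onset = 3/2b = 461.538ms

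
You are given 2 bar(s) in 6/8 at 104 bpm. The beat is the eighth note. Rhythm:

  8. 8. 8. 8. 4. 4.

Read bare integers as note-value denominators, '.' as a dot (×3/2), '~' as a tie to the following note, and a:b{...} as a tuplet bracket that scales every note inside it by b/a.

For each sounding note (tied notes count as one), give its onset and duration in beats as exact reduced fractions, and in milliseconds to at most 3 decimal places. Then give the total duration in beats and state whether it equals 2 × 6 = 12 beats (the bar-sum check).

1) 0.0ms=0b +865.385ms=3/2b
2) 865.385ms=3/2b +865.385ms=3/2b
3) 1730.769ms=3b +865.385ms=3/2b
4) 2596.154ms=9/2b +865.385ms=3/2b
5) 3461.538ms=6b +1730.769ms=3b
6) 5192.308ms=9b +1730.769ms=3b
Σ=12b of 12 (104bpm 6/8) — PASS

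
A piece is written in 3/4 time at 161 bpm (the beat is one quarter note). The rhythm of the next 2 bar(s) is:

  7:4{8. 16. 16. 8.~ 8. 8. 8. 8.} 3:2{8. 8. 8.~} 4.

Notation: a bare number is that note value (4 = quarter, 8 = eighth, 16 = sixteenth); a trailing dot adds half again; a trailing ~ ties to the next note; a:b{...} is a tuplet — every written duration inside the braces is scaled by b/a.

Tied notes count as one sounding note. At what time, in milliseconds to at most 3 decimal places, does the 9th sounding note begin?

1. 0.0ms @ 0 + 159.716ms (3/7)
2. 159.716ms @ 3/7 + 79.858ms (3/14)
3. 239.574ms @ 9/14 + 79.858ms (3/14)
4. 319.432ms @ 6/7 + 319.432ms (6/7)
5. 638.864ms @ 12/7 + 159.716ms (3/7)
6. 798.58ms @ 15/7 + 159.716ms (3/7)
7. 958.296ms @ 18/7 + 159.716ms (3/7)
8. 1118.012ms @ 3 + 186.335ms (1/2)
9. 1304.348ms @ 7/2 + 186.335ms (1/2)
10. 1490.683ms @ 4 + 745.342ms (2)

note 9 onset = 7/2b = 1304.348ms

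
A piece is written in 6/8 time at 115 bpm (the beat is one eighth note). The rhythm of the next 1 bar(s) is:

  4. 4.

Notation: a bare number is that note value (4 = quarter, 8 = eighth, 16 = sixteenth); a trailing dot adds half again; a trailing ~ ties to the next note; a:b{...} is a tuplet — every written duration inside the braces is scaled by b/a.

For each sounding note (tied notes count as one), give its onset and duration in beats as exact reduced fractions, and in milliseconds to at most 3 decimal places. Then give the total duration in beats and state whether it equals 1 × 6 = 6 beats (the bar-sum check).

1) 0.0ms=0b +1565.217ms=3b
2) 1565.217ms=3b +1565.217ms=3b
Σ=6b of 6 (115bpm 6/8) — PASS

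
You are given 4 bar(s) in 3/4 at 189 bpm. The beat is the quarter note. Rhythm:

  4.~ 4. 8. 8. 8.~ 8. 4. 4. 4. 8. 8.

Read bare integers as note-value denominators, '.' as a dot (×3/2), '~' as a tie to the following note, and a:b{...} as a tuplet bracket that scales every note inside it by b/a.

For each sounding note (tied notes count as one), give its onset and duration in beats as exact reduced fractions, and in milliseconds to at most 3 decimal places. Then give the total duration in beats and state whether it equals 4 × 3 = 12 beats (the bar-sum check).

1) 0.0ms=0b +952.381ms=3b
2) 952.381ms=3b +238.095ms=3/4b
3) 1190.476ms=15/4b +238.095ms=3/4b
4) 1428.571ms=9/2b +476.19ms=3/2b
5) 1904.762ms=6b +476.19ms=3/2b
6) 2380.952ms=15/2b +476.19ms=3/2b
7) 2857.143ms=9b +476.19ms=3/2b
8) 3333.333ms=21/2b +238.095ms=3/4b
9) 3571.429ms=45/4b +238.095ms=3/4b
Σ=12b of 12 (189bpm 3/4) — PASS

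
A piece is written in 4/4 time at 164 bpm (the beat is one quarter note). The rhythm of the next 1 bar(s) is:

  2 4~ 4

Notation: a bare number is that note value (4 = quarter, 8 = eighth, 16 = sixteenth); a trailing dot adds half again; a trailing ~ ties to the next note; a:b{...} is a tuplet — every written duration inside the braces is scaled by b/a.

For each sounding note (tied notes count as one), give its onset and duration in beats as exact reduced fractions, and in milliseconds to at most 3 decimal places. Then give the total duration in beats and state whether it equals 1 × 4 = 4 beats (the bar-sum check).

1) 0.0ms=0b +731.707ms=2b
2) 731.707ms=2b +731.707ms=2b
Σ=4b of 4 (164bpm 4/4) — PASS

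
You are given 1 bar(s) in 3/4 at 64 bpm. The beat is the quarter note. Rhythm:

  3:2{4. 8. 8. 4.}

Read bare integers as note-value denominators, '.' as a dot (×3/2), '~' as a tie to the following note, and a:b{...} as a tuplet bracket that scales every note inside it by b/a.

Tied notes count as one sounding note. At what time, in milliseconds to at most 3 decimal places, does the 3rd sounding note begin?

1. 0.0ms @ 0 + 937.5ms (1)
2. 937.5ms @ 1 + 468.75ms (1/2)
3. 1406.25ms @ 3/2 + 468.75ms (1/2)
4. 1875.0ms @ 2 + 937.5ms (1)

note 3 onset = 3/2b = 1406.25ms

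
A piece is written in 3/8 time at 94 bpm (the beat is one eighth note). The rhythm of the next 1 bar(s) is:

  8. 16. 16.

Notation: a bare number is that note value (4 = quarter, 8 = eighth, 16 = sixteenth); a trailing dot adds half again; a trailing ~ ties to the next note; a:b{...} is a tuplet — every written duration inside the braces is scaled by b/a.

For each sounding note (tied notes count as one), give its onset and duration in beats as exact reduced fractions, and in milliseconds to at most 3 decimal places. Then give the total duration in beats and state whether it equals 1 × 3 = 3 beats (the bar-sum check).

1) 0.0ms=0b +957.447ms=3/2b
2) 957.447ms=3/2b +478.723ms=3/4b
3) 1436.17ms=9/4b +478.723ms=3/4b
Σ=3b of 3 (94bpm 3/8) — PASS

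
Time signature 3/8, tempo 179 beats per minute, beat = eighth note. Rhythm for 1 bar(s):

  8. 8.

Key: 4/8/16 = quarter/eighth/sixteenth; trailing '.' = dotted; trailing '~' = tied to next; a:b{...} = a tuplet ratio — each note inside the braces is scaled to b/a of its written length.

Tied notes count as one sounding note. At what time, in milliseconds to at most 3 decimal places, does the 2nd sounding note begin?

1. 0.0ms @ 0 + 502.793ms (3/2)
2. 502.793ms @ 3/2 + 502.793ms (3/2)

note 2 onset = 3/2b = 502.793ms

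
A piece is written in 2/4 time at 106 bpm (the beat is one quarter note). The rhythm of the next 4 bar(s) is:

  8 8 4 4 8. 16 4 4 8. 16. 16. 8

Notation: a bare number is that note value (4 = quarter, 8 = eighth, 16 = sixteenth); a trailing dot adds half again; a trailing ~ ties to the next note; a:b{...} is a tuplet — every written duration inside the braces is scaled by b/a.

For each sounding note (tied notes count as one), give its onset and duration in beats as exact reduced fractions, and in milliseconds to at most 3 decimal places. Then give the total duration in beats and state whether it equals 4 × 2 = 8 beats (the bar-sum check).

1) 0.0ms=0b +283.019ms=1/2b
2) 283.019ms=1/2b +283.019ms=1/2b
3) 566.038ms=1b +566.038ms=1b
4) 1132.075ms=2b +566.038ms=1b
5) 1698.113ms=3b +424.528ms=3/4b
6) 2122.642ms=15/4b +141.509ms=1/4b
7) 2264.151ms=4b +566.038ms=1b
8) 2830.189ms=5b +566.038ms=1b
9) 3396.226ms=6b +424.528ms=3/4b
10) 3820.755ms=27/4b +212.264ms=3/8b
11) 4033.019ms=57/8b +212.264ms=3/8b
12) 4245.283ms=15/2b +283.019ms=1/2b
Σ=8b of 8 (106bpm 2/4) — PASS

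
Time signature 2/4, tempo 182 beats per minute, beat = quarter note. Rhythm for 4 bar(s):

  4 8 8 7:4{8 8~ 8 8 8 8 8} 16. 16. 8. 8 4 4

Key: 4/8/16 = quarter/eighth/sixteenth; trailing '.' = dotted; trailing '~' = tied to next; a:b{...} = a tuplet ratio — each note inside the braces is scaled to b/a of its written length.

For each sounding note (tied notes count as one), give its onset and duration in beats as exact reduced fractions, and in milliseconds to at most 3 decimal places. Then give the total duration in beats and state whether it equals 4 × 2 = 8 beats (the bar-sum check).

1) 0.0ms=0b +329.67ms=1b
2) 329.67ms=1b +164.835ms=1/2b
3) 494.505ms=3/2b +164.835ms=1/2b
4) 659.341ms=2b +94.192ms=2/7b
5) 753.532ms=16/7b +188.383ms=4/7b
6) 941.915ms=20/7b +94.192ms=2/7b
7) 1036.107ms=22/7b +94.192ms=2/7b
8) 1130.298ms=24/7b +94.192ms=2/7b
9) 1224.49ms=26/7b +94.192ms=2/7b
10) 1318.681ms=4b +123.626ms=3/8b
11) 1442.308ms=35/8b +123.626ms=3/8b
12) 1565.934ms=19/4b +247.253ms=3/4b
13) 1813.187ms=11/2b +164.835ms=1/2b
14) 1978.022ms=6b +329.67ms=1b
15) 2307.692ms=7b +329.67ms=1b
Σ=8b of 8 (182bpm 2/4) — PASS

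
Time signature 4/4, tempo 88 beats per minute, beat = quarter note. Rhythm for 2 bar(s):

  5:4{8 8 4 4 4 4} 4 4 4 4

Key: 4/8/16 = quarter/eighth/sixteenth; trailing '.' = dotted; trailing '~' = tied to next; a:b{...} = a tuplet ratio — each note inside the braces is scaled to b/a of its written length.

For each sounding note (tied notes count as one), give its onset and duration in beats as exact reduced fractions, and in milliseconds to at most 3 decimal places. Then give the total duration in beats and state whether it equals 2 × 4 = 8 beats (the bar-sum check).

1) 0.0ms=0b +272.727ms=2/5b
2) 272.727ms=2/5b +272.727ms=2/5b
3) 545.455ms=4/5b +545.455ms=4/5b
4) 1090.909ms=8/5b +545.455ms=4/5b
5) 1636.364ms=12/5b +545.455ms=4/5b
6) 2181.818ms=16/5b +545.455ms=4/5b
7) 2727.273ms=4b +681.818ms=1b
8) 3409.091ms=5b +681.818ms=1b
9) 4090.909ms=6b +681.818ms=1b
10) 4772.727ms=7b +681.818ms=1b
Σ=8b of 8 (88bpm 4/4) — PASS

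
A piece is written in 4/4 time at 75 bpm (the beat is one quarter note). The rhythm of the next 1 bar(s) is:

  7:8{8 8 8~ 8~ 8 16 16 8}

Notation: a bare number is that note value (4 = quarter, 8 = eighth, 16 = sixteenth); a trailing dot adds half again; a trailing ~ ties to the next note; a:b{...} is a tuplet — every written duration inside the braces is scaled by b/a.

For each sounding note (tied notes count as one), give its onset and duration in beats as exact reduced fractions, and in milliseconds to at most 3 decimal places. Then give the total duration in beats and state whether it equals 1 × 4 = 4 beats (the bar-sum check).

1) 0.0ms=0b +457.143ms=4/7b
2) 457.143ms=4/7b +457.143ms=4/7b
3) 914.286ms=8/7b +1371.429ms=12/7b
4) 2285.714ms=20/7b +228.571ms=2/7b
5) 2514.286ms=22/7b +228.571ms=2/7b
6) 2742.857ms=24/7b +457.143ms=4/7b
Σ=4b of 4 (75bpm 4/4) — PASS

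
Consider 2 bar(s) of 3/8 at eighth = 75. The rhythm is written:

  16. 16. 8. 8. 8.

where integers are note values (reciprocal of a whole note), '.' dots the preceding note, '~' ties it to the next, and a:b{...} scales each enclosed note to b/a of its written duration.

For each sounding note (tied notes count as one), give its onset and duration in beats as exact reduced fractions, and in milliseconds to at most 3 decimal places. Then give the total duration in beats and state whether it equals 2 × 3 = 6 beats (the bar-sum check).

1) 0.0ms=0b +600.0ms=3/4b
2) 600.0ms=3/4b +600.0ms=3/4b
3) 1200.0ms=3/2b +1200.0ms=3/2b
4) 2400.0ms=3b +1200.0ms=3/2b
5) 3600.0ms=9/2b +1200.0ms=3/2b
Σ=6b of 6 (75bpm 3/8) — PASS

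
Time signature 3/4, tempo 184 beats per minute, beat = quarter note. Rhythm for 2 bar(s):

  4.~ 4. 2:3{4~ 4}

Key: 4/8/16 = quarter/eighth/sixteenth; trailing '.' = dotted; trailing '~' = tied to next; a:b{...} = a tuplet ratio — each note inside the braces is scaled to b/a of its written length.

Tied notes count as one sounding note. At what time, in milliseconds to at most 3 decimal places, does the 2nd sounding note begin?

1. 0.0ms @ 0 + 978.261ms (3)
2. 978.261ms @ 3 + 978.261ms (3)

note 2 onset = 3b = 978.261ms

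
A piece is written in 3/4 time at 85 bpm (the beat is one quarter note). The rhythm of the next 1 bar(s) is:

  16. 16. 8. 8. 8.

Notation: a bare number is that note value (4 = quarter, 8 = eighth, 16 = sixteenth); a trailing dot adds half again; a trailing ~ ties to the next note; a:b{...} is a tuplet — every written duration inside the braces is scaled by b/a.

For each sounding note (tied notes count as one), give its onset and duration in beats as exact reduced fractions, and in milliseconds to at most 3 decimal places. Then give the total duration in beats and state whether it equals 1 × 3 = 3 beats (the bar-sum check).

1) 0.0ms=0b +264.706ms=3/8b
2) 264.706ms=3/8b +264.706ms=3/8b
3) 529.412ms=3/4b +529.412ms=3/4b
4) 1058.824ms=3/2b +529.412ms=3/4b
5) 1588.235ms=9/4b +529.412ms=3/4b
Σ=3b of 3 (85bpm 3/4) — PASS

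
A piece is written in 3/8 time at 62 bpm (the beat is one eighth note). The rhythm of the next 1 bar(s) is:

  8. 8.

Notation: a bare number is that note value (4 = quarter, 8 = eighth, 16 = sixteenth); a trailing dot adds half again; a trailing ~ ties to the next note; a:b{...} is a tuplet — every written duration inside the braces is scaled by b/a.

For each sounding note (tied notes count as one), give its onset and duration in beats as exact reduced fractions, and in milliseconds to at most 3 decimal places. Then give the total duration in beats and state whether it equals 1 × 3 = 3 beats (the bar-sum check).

1) 0.0ms=0b +1451.613ms=3/2b
2) 1451.613ms=3/2b +1451.613ms=3/2b
Σ=3b of 3 (62bpm 3/8) — PASS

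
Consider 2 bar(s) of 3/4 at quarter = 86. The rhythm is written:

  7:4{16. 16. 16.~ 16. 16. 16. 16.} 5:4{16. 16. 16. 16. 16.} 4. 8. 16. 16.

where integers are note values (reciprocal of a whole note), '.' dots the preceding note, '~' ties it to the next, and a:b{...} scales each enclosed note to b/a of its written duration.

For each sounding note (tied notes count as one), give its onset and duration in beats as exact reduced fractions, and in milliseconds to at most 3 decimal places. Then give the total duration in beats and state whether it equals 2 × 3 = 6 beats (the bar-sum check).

1) 0.0ms=0b +149.502ms=3/14b
2) 149.502ms=3/14b +149.502ms=3/14b
3) 299.003ms=3/7b +299.003ms=3/7b
4) 598.007ms=6/7b +149.502ms=3/14b
5) 747.508ms=15/14b +149.502ms=3/14b
6) 897.01ms=9/7b +149.502ms=3/14b
7) 1046.512ms=3/2b +209.302ms=3/10b
8) 1255.814ms=9/5b +209.302ms=3/10b
9) 1465.116ms=21/10b +209.302ms=3/10b
10) 1674.419ms=12/5b +209.302ms=3/10b
11) 1883.721ms=27/10b +209.302ms=3/10b
12) 2093.023ms=3b +1046.512ms=3/2b
13) 3139.535ms=9/2b +523.256ms=3/4b
14) 3662.791ms=21/4b +261.628ms=3/8b
15) 3924.419ms=45/8b +261.628ms=3/8b
Σ=6b of 6 (86bpm 3/4) — PASS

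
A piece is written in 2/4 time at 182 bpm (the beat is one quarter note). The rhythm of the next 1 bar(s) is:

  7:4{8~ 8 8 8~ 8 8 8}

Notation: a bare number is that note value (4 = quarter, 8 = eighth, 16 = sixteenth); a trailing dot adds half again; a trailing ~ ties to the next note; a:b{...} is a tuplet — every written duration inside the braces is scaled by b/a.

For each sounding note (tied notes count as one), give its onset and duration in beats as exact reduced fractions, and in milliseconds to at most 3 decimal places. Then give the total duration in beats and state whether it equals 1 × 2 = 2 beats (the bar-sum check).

1) 0.0ms=0b +188.383ms=4/7b
2) 188.383ms=4/7b +94.192ms=2/7b
3) 282.575ms=6/7b +188.383ms=4/7b
4) 470.958ms=10/7b +94.192ms=2/7b
5) 565.149ms=12/7b +94.192ms=2/7b
Σ=2b of 2 (182bpm 2/4) — PASS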